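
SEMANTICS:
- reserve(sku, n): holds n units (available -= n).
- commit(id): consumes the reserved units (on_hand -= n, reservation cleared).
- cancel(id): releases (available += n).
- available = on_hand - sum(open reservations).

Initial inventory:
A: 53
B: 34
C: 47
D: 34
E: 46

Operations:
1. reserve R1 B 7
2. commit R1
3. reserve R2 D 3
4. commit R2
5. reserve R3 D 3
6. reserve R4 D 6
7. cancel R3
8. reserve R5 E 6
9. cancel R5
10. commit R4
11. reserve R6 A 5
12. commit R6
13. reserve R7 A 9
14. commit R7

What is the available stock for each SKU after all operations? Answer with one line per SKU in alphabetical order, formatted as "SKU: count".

Answer: A: 39
B: 27
C: 47
D: 25
E: 46

Derivation:
Step 1: reserve R1 B 7 -> on_hand[A=53 B=34 C=47 D=34 E=46] avail[A=53 B=27 C=47 D=34 E=46] open={R1}
Step 2: commit R1 -> on_hand[A=53 B=27 C=47 D=34 E=46] avail[A=53 B=27 C=47 D=34 E=46] open={}
Step 3: reserve R2 D 3 -> on_hand[A=53 B=27 C=47 D=34 E=46] avail[A=53 B=27 C=47 D=31 E=46] open={R2}
Step 4: commit R2 -> on_hand[A=53 B=27 C=47 D=31 E=46] avail[A=53 B=27 C=47 D=31 E=46] open={}
Step 5: reserve R3 D 3 -> on_hand[A=53 B=27 C=47 D=31 E=46] avail[A=53 B=27 C=47 D=28 E=46] open={R3}
Step 6: reserve R4 D 6 -> on_hand[A=53 B=27 C=47 D=31 E=46] avail[A=53 B=27 C=47 D=22 E=46] open={R3,R4}
Step 7: cancel R3 -> on_hand[A=53 B=27 C=47 D=31 E=46] avail[A=53 B=27 C=47 D=25 E=46] open={R4}
Step 8: reserve R5 E 6 -> on_hand[A=53 B=27 C=47 D=31 E=46] avail[A=53 B=27 C=47 D=25 E=40] open={R4,R5}
Step 9: cancel R5 -> on_hand[A=53 B=27 C=47 D=31 E=46] avail[A=53 B=27 C=47 D=25 E=46] open={R4}
Step 10: commit R4 -> on_hand[A=53 B=27 C=47 D=25 E=46] avail[A=53 B=27 C=47 D=25 E=46] open={}
Step 11: reserve R6 A 5 -> on_hand[A=53 B=27 C=47 D=25 E=46] avail[A=48 B=27 C=47 D=25 E=46] open={R6}
Step 12: commit R6 -> on_hand[A=48 B=27 C=47 D=25 E=46] avail[A=48 B=27 C=47 D=25 E=46] open={}
Step 13: reserve R7 A 9 -> on_hand[A=48 B=27 C=47 D=25 E=46] avail[A=39 B=27 C=47 D=25 E=46] open={R7}
Step 14: commit R7 -> on_hand[A=39 B=27 C=47 D=25 E=46] avail[A=39 B=27 C=47 D=25 E=46] open={}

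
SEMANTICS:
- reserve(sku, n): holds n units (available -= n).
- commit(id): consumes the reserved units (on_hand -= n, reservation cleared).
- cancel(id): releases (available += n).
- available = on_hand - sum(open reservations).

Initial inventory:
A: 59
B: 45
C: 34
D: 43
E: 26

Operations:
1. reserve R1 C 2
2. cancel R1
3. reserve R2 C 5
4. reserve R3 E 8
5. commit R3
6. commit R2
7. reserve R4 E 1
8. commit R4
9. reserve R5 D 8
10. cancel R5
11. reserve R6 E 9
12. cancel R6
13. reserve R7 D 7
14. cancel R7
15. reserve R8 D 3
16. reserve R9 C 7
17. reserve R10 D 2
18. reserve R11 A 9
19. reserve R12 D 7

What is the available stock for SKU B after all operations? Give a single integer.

Step 1: reserve R1 C 2 -> on_hand[A=59 B=45 C=34 D=43 E=26] avail[A=59 B=45 C=32 D=43 E=26] open={R1}
Step 2: cancel R1 -> on_hand[A=59 B=45 C=34 D=43 E=26] avail[A=59 B=45 C=34 D=43 E=26] open={}
Step 3: reserve R2 C 5 -> on_hand[A=59 B=45 C=34 D=43 E=26] avail[A=59 B=45 C=29 D=43 E=26] open={R2}
Step 4: reserve R3 E 8 -> on_hand[A=59 B=45 C=34 D=43 E=26] avail[A=59 B=45 C=29 D=43 E=18] open={R2,R3}
Step 5: commit R3 -> on_hand[A=59 B=45 C=34 D=43 E=18] avail[A=59 B=45 C=29 D=43 E=18] open={R2}
Step 6: commit R2 -> on_hand[A=59 B=45 C=29 D=43 E=18] avail[A=59 B=45 C=29 D=43 E=18] open={}
Step 7: reserve R4 E 1 -> on_hand[A=59 B=45 C=29 D=43 E=18] avail[A=59 B=45 C=29 D=43 E=17] open={R4}
Step 8: commit R4 -> on_hand[A=59 B=45 C=29 D=43 E=17] avail[A=59 B=45 C=29 D=43 E=17] open={}
Step 9: reserve R5 D 8 -> on_hand[A=59 B=45 C=29 D=43 E=17] avail[A=59 B=45 C=29 D=35 E=17] open={R5}
Step 10: cancel R5 -> on_hand[A=59 B=45 C=29 D=43 E=17] avail[A=59 B=45 C=29 D=43 E=17] open={}
Step 11: reserve R6 E 9 -> on_hand[A=59 B=45 C=29 D=43 E=17] avail[A=59 B=45 C=29 D=43 E=8] open={R6}
Step 12: cancel R6 -> on_hand[A=59 B=45 C=29 D=43 E=17] avail[A=59 B=45 C=29 D=43 E=17] open={}
Step 13: reserve R7 D 7 -> on_hand[A=59 B=45 C=29 D=43 E=17] avail[A=59 B=45 C=29 D=36 E=17] open={R7}
Step 14: cancel R7 -> on_hand[A=59 B=45 C=29 D=43 E=17] avail[A=59 B=45 C=29 D=43 E=17] open={}
Step 15: reserve R8 D 3 -> on_hand[A=59 B=45 C=29 D=43 E=17] avail[A=59 B=45 C=29 D=40 E=17] open={R8}
Step 16: reserve R9 C 7 -> on_hand[A=59 B=45 C=29 D=43 E=17] avail[A=59 B=45 C=22 D=40 E=17] open={R8,R9}
Step 17: reserve R10 D 2 -> on_hand[A=59 B=45 C=29 D=43 E=17] avail[A=59 B=45 C=22 D=38 E=17] open={R10,R8,R9}
Step 18: reserve R11 A 9 -> on_hand[A=59 B=45 C=29 D=43 E=17] avail[A=50 B=45 C=22 D=38 E=17] open={R10,R11,R8,R9}
Step 19: reserve R12 D 7 -> on_hand[A=59 B=45 C=29 D=43 E=17] avail[A=50 B=45 C=22 D=31 E=17] open={R10,R11,R12,R8,R9}
Final available[B] = 45

Answer: 45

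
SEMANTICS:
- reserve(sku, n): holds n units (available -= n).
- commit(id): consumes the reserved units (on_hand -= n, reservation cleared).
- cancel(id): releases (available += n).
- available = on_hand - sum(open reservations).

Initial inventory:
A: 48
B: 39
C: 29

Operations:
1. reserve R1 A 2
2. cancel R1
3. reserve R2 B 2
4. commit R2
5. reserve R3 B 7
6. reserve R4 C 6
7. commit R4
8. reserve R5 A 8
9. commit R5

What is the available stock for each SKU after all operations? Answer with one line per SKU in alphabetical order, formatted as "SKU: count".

Step 1: reserve R1 A 2 -> on_hand[A=48 B=39 C=29] avail[A=46 B=39 C=29] open={R1}
Step 2: cancel R1 -> on_hand[A=48 B=39 C=29] avail[A=48 B=39 C=29] open={}
Step 3: reserve R2 B 2 -> on_hand[A=48 B=39 C=29] avail[A=48 B=37 C=29] open={R2}
Step 4: commit R2 -> on_hand[A=48 B=37 C=29] avail[A=48 B=37 C=29] open={}
Step 5: reserve R3 B 7 -> on_hand[A=48 B=37 C=29] avail[A=48 B=30 C=29] open={R3}
Step 6: reserve R4 C 6 -> on_hand[A=48 B=37 C=29] avail[A=48 B=30 C=23] open={R3,R4}
Step 7: commit R4 -> on_hand[A=48 B=37 C=23] avail[A=48 B=30 C=23] open={R3}
Step 8: reserve R5 A 8 -> on_hand[A=48 B=37 C=23] avail[A=40 B=30 C=23] open={R3,R5}
Step 9: commit R5 -> on_hand[A=40 B=37 C=23] avail[A=40 B=30 C=23] open={R3}

Answer: A: 40
B: 30
C: 23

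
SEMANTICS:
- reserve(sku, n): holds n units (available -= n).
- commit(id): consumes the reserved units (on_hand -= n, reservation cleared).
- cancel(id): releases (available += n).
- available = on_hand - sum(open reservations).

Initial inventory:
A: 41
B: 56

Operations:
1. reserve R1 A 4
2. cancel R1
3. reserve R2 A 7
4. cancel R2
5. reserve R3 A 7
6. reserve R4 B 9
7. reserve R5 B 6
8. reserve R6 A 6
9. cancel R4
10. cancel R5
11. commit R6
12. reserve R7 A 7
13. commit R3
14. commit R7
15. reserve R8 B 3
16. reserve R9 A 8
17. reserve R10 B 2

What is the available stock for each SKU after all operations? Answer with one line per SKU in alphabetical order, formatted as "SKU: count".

Answer: A: 13
B: 51

Derivation:
Step 1: reserve R1 A 4 -> on_hand[A=41 B=56] avail[A=37 B=56] open={R1}
Step 2: cancel R1 -> on_hand[A=41 B=56] avail[A=41 B=56] open={}
Step 3: reserve R2 A 7 -> on_hand[A=41 B=56] avail[A=34 B=56] open={R2}
Step 4: cancel R2 -> on_hand[A=41 B=56] avail[A=41 B=56] open={}
Step 5: reserve R3 A 7 -> on_hand[A=41 B=56] avail[A=34 B=56] open={R3}
Step 6: reserve R4 B 9 -> on_hand[A=41 B=56] avail[A=34 B=47] open={R3,R4}
Step 7: reserve R5 B 6 -> on_hand[A=41 B=56] avail[A=34 B=41] open={R3,R4,R5}
Step 8: reserve R6 A 6 -> on_hand[A=41 B=56] avail[A=28 B=41] open={R3,R4,R5,R6}
Step 9: cancel R4 -> on_hand[A=41 B=56] avail[A=28 B=50] open={R3,R5,R6}
Step 10: cancel R5 -> on_hand[A=41 B=56] avail[A=28 B=56] open={R3,R6}
Step 11: commit R6 -> on_hand[A=35 B=56] avail[A=28 B=56] open={R3}
Step 12: reserve R7 A 7 -> on_hand[A=35 B=56] avail[A=21 B=56] open={R3,R7}
Step 13: commit R3 -> on_hand[A=28 B=56] avail[A=21 B=56] open={R7}
Step 14: commit R7 -> on_hand[A=21 B=56] avail[A=21 B=56] open={}
Step 15: reserve R8 B 3 -> on_hand[A=21 B=56] avail[A=21 B=53] open={R8}
Step 16: reserve R9 A 8 -> on_hand[A=21 B=56] avail[A=13 B=53] open={R8,R9}
Step 17: reserve R10 B 2 -> on_hand[A=21 B=56] avail[A=13 B=51] open={R10,R8,R9}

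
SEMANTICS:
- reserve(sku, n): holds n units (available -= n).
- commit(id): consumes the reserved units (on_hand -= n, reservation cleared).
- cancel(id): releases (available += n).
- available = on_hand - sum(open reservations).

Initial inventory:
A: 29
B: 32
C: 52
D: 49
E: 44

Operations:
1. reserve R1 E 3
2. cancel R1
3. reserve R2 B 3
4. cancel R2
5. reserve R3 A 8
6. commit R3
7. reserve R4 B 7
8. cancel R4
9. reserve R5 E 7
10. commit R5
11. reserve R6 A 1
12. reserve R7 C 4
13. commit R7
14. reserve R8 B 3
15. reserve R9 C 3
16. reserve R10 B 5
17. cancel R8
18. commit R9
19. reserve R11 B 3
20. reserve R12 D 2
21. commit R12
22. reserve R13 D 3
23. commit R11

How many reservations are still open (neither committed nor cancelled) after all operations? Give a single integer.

Answer: 3

Derivation:
Step 1: reserve R1 E 3 -> on_hand[A=29 B=32 C=52 D=49 E=44] avail[A=29 B=32 C=52 D=49 E=41] open={R1}
Step 2: cancel R1 -> on_hand[A=29 B=32 C=52 D=49 E=44] avail[A=29 B=32 C=52 D=49 E=44] open={}
Step 3: reserve R2 B 3 -> on_hand[A=29 B=32 C=52 D=49 E=44] avail[A=29 B=29 C=52 D=49 E=44] open={R2}
Step 4: cancel R2 -> on_hand[A=29 B=32 C=52 D=49 E=44] avail[A=29 B=32 C=52 D=49 E=44] open={}
Step 5: reserve R3 A 8 -> on_hand[A=29 B=32 C=52 D=49 E=44] avail[A=21 B=32 C=52 D=49 E=44] open={R3}
Step 6: commit R3 -> on_hand[A=21 B=32 C=52 D=49 E=44] avail[A=21 B=32 C=52 D=49 E=44] open={}
Step 7: reserve R4 B 7 -> on_hand[A=21 B=32 C=52 D=49 E=44] avail[A=21 B=25 C=52 D=49 E=44] open={R4}
Step 8: cancel R4 -> on_hand[A=21 B=32 C=52 D=49 E=44] avail[A=21 B=32 C=52 D=49 E=44] open={}
Step 9: reserve R5 E 7 -> on_hand[A=21 B=32 C=52 D=49 E=44] avail[A=21 B=32 C=52 D=49 E=37] open={R5}
Step 10: commit R5 -> on_hand[A=21 B=32 C=52 D=49 E=37] avail[A=21 B=32 C=52 D=49 E=37] open={}
Step 11: reserve R6 A 1 -> on_hand[A=21 B=32 C=52 D=49 E=37] avail[A=20 B=32 C=52 D=49 E=37] open={R6}
Step 12: reserve R7 C 4 -> on_hand[A=21 B=32 C=52 D=49 E=37] avail[A=20 B=32 C=48 D=49 E=37] open={R6,R7}
Step 13: commit R7 -> on_hand[A=21 B=32 C=48 D=49 E=37] avail[A=20 B=32 C=48 D=49 E=37] open={R6}
Step 14: reserve R8 B 3 -> on_hand[A=21 B=32 C=48 D=49 E=37] avail[A=20 B=29 C=48 D=49 E=37] open={R6,R8}
Step 15: reserve R9 C 3 -> on_hand[A=21 B=32 C=48 D=49 E=37] avail[A=20 B=29 C=45 D=49 E=37] open={R6,R8,R9}
Step 16: reserve R10 B 5 -> on_hand[A=21 B=32 C=48 D=49 E=37] avail[A=20 B=24 C=45 D=49 E=37] open={R10,R6,R8,R9}
Step 17: cancel R8 -> on_hand[A=21 B=32 C=48 D=49 E=37] avail[A=20 B=27 C=45 D=49 E=37] open={R10,R6,R9}
Step 18: commit R9 -> on_hand[A=21 B=32 C=45 D=49 E=37] avail[A=20 B=27 C=45 D=49 E=37] open={R10,R6}
Step 19: reserve R11 B 3 -> on_hand[A=21 B=32 C=45 D=49 E=37] avail[A=20 B=24 C=45 D=49 E=37] open={R10,R11,R6}
Step 20: reserve R12 D 2 -> on_hand[A=21 B=32 C=45 D=49 E=37] avail[A=20 B=24 C=45 D=47 E=37] open={R10,R11,R12,R6}
Step 21: commit R12 -> on_hand[A=21 B=32 C=45 D=47 E=37] avail[A=20 B=24 C=45 D=47 E=37] open={R10,R11,R6}
Step 22: reserve R13 D 3 -> on_hand[A=21 B=32 C=45 D=47 E=37] avail[A=20 B=24 C=45 D=44 E=37] open={R10,R11,R13,R6}
Step 23: commit R11 -> on_hand[A=21 B=29 C=45 D=47 E=37] avail[A=20 B=24 C=45 D=44 E=37] open={R10,R13,R6}
Open reservations: ['R10', 'R13', 'R6'] -> 3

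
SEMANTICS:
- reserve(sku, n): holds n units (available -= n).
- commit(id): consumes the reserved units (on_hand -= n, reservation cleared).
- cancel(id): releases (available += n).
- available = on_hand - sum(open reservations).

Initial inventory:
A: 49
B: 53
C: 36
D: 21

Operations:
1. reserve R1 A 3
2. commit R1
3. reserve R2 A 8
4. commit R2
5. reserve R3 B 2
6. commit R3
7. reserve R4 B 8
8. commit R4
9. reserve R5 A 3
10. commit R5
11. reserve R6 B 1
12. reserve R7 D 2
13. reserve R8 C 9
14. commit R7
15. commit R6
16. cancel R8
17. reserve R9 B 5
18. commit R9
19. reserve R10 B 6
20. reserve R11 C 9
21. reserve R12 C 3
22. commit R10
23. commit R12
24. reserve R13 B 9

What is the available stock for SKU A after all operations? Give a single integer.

Step 1: reserve R1 A 3 -> on_hand[A=49 B=53 C=36 D=21] avail[A=46 B=53 C=36 D=21] open={R1}
Step 2: commit R1 -> on_hand[A=46 B=53 C=36 D=21] avail[A=46 B=53 C=36 D=21] open={}
Step 3: reserve R2 A 8 -> on_hand[A=46 B=53 C=36 D=21] avail[A=38 B=53 C=36 D=21] open={R2}
Step 4: commit R2 -> on_hand[A=38 B=53 C=36 D=21] avail[A=38 B=53 C=36 D=21] open={}
Step 5: reserve R3 B 2 -> on_hand[A=38 B=53 C=36 D=21] avail[A=38 B=51 C=36 D=21] open={R3}
Step 6: commit R3 -> on_hand[A=38 B=51 C=36 D=21] avail[A=38 B=51 C=36 D=21] open={}
Step 7: reserve R4 B 8 -> on_hand[A=38 B=51 C=36 D=21] avail[A=38 B=43 C=36 D=21] open={R4}
Step 8: commit R4 -> on_hand[A=38 B=43 C=36 D=21] avail[A=38 B=43 C=36 D=21] open={}
Step 9: reserve R5 A 3 -> on_hand[A=38 B=43 C=36 D=21] avail[A=35 B=43 C=36 D=21] open={R5}
Step 10: commit R5 -> on_hand[A=35 B=43 C=36 D=21] avail[A=35 B=43 C=36 D=21] open={}
Step 11: reserve R6 B 1 -> on_hand[A=35 B=43 C=36 D=21] avail[A=35 B=42 C=36 D=21] open={R6}
Step 12: reserve R7 D 2 -> on_hand[A=35 B=43 C=36 D=21] avail[A=35 B=42 C=36 D=19] open={R6,R7}
Step 13: reserve R8 C 9 -> on_hand[A=35 B=43 C=36 D=21] avail[A=35 B=42 C=27 D=19] open={R6,R7,R8}
Step 14: commit R7 -> on_hand[A=35 B=43 C=36 D=19] avail[A=35 B=42 C=27 D=19] open={R6,R8}
Step 15: commit R6 -> on_hand[A=35 B=42 C=36 D=19] avail[A=35 B=42 C=27 D=19] open={R8}
Step 16: cancel R8 -> on_hand[A=35 B=42 C=36 D=19] avail[A=35 B=42 C=36 D=19] open={}
Step 17: reserve R9 B 5 -> on_hand[A=35 B=42 C=36 D=19] avail[A=35 B=37 C=36 D=19] open={R9}
Step 18: commit R9 -> on_hand[A=35 B=37 C=36 D=19] avail[A=35 B=37 C=36 D=19] open={}
Step 19: reserve R10 B 6 -> on_hand[A=35 B=37 C=36 D=19] avail[A=35 B=31 C=36 D=19] open={R10}
Step 20: reserve R11 C 9 -> on_hand[A=35 B=37 C=36 D=19] avail[A=35 B=31 C=27 D=19] open={R10,R11}
Step 21: reserve R12 C 3 -> on_hand[A=35 B=37 C=36 D=19] avail[A=35 B=31 C=24 D=19] open={R10,R11,R12}
Step 22: commit R10 -> on_hand[A=35 B=31 C=36 D=19] avail[A=35 B=31 C=24 D=19] open={R11,R12}
Step 23: commit R12 -> on_hand[A=35 B=31 C=33 D=19] avail[A=35 B=31 C=24 D=19] open={R11}
Step 24: reserve R13 B 9 -> on_hand[A=35 B=31 C=33 D=19] avail[A=35 B=22 C=24 D=19] open={R11,R13}
Final available[A] = 35

Answer: 35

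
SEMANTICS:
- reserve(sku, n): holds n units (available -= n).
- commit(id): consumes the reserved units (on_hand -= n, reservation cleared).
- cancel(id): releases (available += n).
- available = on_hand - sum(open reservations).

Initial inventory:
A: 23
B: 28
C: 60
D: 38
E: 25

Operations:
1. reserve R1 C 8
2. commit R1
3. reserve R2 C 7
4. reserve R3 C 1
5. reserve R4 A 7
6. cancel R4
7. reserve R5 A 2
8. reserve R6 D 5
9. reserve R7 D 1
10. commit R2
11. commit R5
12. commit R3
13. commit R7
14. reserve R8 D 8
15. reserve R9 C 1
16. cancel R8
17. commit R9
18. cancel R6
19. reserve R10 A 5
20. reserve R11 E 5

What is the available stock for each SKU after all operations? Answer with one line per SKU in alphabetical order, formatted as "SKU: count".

Answer: A: 16
B: 28
C: 43
D: 37
E: 20

Derivation:
Step 1: reserve R1 C 8 -> on_hand[A=23 B=28 C=60 D=38 E=25] avail[A=23 B=28 C=52 D=38 E=25] open={R1}
Step 2: commit R1 -> on_hand[A=23 B=28 C=52 D=38 E=25] avail[A=23 B=28 C=52 D=38 E=25] open={}
Step 3: reserve R2 C 7 -> on_hand[A=23 B=28 C=52 D=38 E=25] avail[A=23 B=28 C=45 D=38 E=25] open={R2}
Step 4: reserve R3 C 1 -> on_hand[A=23 B=28 C=52 D=38 E=25] avail[A=23 B=28 C=44 D=38 E=25] open={R2,R3}
Step 5: reserve R4 A 7 -> on_hand[A=23 B=28 C=52 D=38 E=25] avail[A=16 B=28 C=44 D=38 E=25] open={R2,R3,R4}
Step 6: cancel R4 -> on_hand[A=23 B=28 C=52 D=38 E=25] avail[A=23 B=28 C=44 D=38 E=25] open={R2,R3}
Step 7: reserve R5 A 2 -> on_hand[A=23 B=28 C=52 D=38 E=25] avail[A=21 B=28 C=44 D=38 E=25] open={R2,R3,R5}
Step 8: reserve R6 D 5 -> on_hand[A=23 B=28 C=52 D=38 E=25] avail[A=21 B=28 C=44 D=33 E=25] open={R2,R3,R5,R6}
Step 9: reserve R7 D 1 -> on_hand[A=23 B=28 C=52 D=38 E=25] avail[A=21 B=28 C=44 D=32 E=25] open={R2,R3,R5,R6,R7}
Step 10: commit R2 -> on_hand[A=23 B=28 C=45 D=38 E=25] avail[A=21 B=28 C=44 D=32 E=25] open={R3,R5,R6,R7}
Step 11: commit R5 -> on_hand[A=21 B=28 C=45 D=38 E=25] avail[A=21 B=28 C=44 D=32 E=25] open={R3,R6,R7}
Step 12: commit R3 -> on_hand[A=21 B=28 C=44 D=38 E=25] avail[A=21 B=28 C=44 D=32 E=25] open={R6,R7}
Step 13: commit R7 -> on_hand[A=21 B=28 C=44 D=37 E=25] avail[A=21 B=28 C=44 D=32 E=25] open={R6}
Step 14: reserve R8 D 8 -> on_hand[A=21 B=28 C=44 D=37 E=25] avail[A=21 B=28 C=44 D=24 E=25] open={R6,R8}
Step 15: reserve R9 C 1 -> on_hand[A=21 B=28 C=44 D=37 E=25] avail[A=21 B=28 C=43 D=24 E=25] open={R6,R8,R9}
Step 16: cancel R8 -> on_hand[A=21 B=28 C=44 D=37 E=25] avail[A=21 B=28 C=43 D=32 E=25] open={R6,R9}
Step 17: commit R9 -> on_hand[A=21 B=28 C=43 D=37 E=25] avail[A=21 B=28 C=43 D=32 E=25] open={R6}
Step 18: cancel R6 -> on_hand[A=21 B=28 C=43 D=37 E=25] avail[A=21 B=28 C=43 D=37 E=25] open={}
Step 19: reserve R10 A 5 -> on_hand[A=21 B=28 C=43 D=37 E=25] avail[A=16 B=28 C=43 D=37 E=25] open={R10}
Step 20: reserve R11 E 5 -> on_hand[A=21 B=28 C=43 D=37 E=25] avail[A=16 B=28 C=43 D=37 E=20] open={R10,R11}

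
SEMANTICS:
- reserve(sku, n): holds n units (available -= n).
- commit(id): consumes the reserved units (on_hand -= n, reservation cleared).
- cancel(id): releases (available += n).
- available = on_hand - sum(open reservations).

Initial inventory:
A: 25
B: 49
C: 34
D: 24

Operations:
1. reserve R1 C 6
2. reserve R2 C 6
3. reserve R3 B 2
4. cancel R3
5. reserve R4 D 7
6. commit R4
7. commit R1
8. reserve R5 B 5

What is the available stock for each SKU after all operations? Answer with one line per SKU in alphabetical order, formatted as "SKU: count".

Answer: A: 25
B: 44
C: 22
D: 17

Derivation:
Step 1: reserve R1 C 6 -> on_hand[A=25 B=49 C=34 D=24] avail[A=25 B=49 C=28 D=24] open={R1}
Step 2: reserve R2 C 6 -> on_hand[A=25 B=49 C=34 D=24] avail[A=25 B=49 C=22 D=24] open={R1,R2}
Step 3: reserve R3 B 2 -> on_hand[A=25 B=49 C=34 D=24] avail[A=25 B=47 C=22 D=24] open={R1,R2,R3}
Step 4: cancel R3 -> on_hand[A=25 B=49 C=34 D=24] avail[A=25 B=49 C=22 D=24] open={R1,R2}
Step 5: reserve R4 D 7 -> on_hand[A=25 B=49 C=34 D=24] avail[A=25 B=49 C=22 D=17] open={R1,R2,R4}
Step 6: commit R4 -> on_hand[A=25 B=49 C=34 D=17] avail[A=25 B=49 C=22 D=17] open={R1,R2}
Step 7: commit R1 -> on_hand[A=25 B=49 C=28 D=17] avail[A=25 B=49 C=22 D=17] open={R2}
Step 8: reserve R5 B 5 -> on_hand[A=25 B=49 C=28 D=17] avail[A=25 B=44 C=22 D=17] open={R2,R5}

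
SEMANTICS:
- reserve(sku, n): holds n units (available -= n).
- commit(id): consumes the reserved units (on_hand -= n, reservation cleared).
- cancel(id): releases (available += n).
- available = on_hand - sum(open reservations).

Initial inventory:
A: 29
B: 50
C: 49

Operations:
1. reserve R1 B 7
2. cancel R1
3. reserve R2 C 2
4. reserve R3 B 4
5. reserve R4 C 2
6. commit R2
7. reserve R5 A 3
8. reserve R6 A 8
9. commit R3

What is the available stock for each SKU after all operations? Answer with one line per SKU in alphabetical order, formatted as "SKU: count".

Answer: A: 18
B: 46
C: 45

Derivation:
Step 1: reserve R1 B 7 -> on_hand[A=29 B=50 C=49] avail[A=29 B=43 C=49] open={R1}
Step 2: cancel R1 -> on_hand[A=29 B=50 C=49] avail[A=29 B=50 C=49] open={}
Step 3: reserve R2 C 2 -> on_hand[A=29 B=50 C=49] avail[A=29 B=50 C=47] open={R2}
Step 4: reserve R3 B 4 -> on_hand[A=29 B=50 C=49] avail[A=29 B=46 C=47] open={R2,R3}
Step 5: reserve R4 C 2 -> on_hand[A=29 B=50 C=49] avail[A=29 B=46 C=45] open={R2,R3,R4}
Step 6: commit R2 -> on_hand[A=29 B=50 C=47] avail[A=29 B=46 C=45] open={R3,R4}
Step 7: reserve R5 A 3 -> on_hand[A=29 B=50 C=47] avail[A=26 B=46 C=45] open={R3,R4,R5}
Step 8: reserve R6 A 8 -> on_hand[A=29 B=50 C=47] avail[A=18 B=46 C=45] open={R3,R4,R5,R6}
Step 9: commit R3 -> on_hand[A=29 B=46 C=47] avail[A=18 B=46 C=45] open={R4,R5,R6}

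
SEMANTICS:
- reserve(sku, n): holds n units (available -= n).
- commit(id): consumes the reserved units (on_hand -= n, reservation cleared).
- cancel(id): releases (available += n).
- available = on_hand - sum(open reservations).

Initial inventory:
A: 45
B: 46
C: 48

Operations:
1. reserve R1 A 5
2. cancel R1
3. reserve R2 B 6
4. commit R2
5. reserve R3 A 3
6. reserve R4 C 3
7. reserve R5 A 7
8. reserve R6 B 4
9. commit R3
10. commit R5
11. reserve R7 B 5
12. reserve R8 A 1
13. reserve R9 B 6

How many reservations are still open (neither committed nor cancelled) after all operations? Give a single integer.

Answer: 5

Derivation:
Step 1: reserve R1 A 5 -> on_hand[A=45 B=46 C=48] avail[A=40 B=46 C=48] open={R1}
Step 2: cancel R1 -> on_hand[A=45 B=46 C=48] avail[A=45 B=46 C=48] open={}
Step 3: reserve R2 B 6 -> on_hand[A=45 B=46 C=48] avail[A=45 B=40 C=48] open={R2}
Step 4: commit R2 -> on_hand[A=45 B=40 C=48] avail[A=45 B=40 C=48] open={}
Step 5: reserve R3 A 3 -> on_hand[A=45 B=40 C=48] avail[A=42 B=40 C=48] open={R3}
Step 6: reserve R4 C 3 -> on_hand[A=45 B=40 C=48] avail[A=42 B=40 C=45] open={R3,R4}
Step 7: reserve R5 A 7 -> on_hand[A=45 B=40 C=48] avail[A=35 B=40 C=45] open={R3,R4,R5}
Step 8: reserve R6 B 4 -> on_hand[A=45 B=40 C=48] avail[A=35 B=36 C=45] open={R3,R4,R5,R6}
Step 9: commit R3 -> on_hand[A=42 B=40 C=48] avail[A=35 B=36 C=45] open={R4,R5,R6}
Step 10: commit R5 -> on_hand[A=35 B=40 C=48] avail[A=35 B=36 C=45] open={R4,R6}
Step 11: reserve R7 B 5 -> on_hand[A=35 B=40 C=48] avail[A=35 B=31 C=45] open={R4,R6,R7}
Step 12: reserve R8 A 1 -> on_hand[A=35 B=40 C=48] avail[A=34 B=31 C=45] open={R4,R6,R7,R8}
Step 13: reserve R9 B 6 -> on_hand[A=35 B=40 C=48] avail[A=34 B=25 C=45] open={R4,R6,R7,R8,R9}
Open reservations: ['R4', 'R6', 'R7', 'R8', 'R9'] -> 5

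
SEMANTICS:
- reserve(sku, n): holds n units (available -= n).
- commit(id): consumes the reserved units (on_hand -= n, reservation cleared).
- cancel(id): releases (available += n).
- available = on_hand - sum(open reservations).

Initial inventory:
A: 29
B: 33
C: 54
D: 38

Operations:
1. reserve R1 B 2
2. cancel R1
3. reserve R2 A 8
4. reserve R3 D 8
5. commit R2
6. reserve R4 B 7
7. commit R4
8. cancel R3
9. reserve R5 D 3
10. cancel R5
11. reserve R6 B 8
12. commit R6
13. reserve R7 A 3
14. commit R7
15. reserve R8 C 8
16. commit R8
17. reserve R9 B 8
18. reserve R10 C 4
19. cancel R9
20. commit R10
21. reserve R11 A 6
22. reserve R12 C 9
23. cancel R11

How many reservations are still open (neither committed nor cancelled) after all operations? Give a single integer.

Step 1: reserve R1 B 2 -> on_hand[A=29 B=33 C=54 D=38] avail[A=29 B=31 C=54 D=38] open={R1}
Step 2: cancel R1 -> on_hand[A=29 B=33 C=54 D=38] avail[A=29 B=33 C=54 D=38] open={}
Step 3: reserve R2 A 8 -> on_hand[A=29 B=33 C=54 D=38] avail[A=21 B=33 C=54 D=38] open={R2}
Step 4: reserve R3 D 8 -> on_hand[A=29 B=33 C=54 D=38] avail[A=21 B=33 C=54 D=30] open={R2,R3}
Step 5: commit R2 -> on_hand[A=21 B=33 C=54 D=38] avail[A=21 B=33 C=54 D=30] open={R3}
Step 6: reserve R4 B 7 -> on_hand[A=21 B=33 C=54 D=38] avail[A=21 B=26 C=54 D=30] open={R3,R4}
Step 7: commit R4 -> on_hand[A=21 B=26 C=54 D=38] avail[A=21 B=26 C=54 D=30] open={R3}
Step 8: cancel R3 -> on_hand[A=21 B=26 C=54 D=38] avail[A=21 B=26 C=54 D=38] open={}
Step 9: reserve R5 D 3 -> on_hand[A=21 B=26 C=54 D=38] avail[A=21 B=26 C=54 D=35] open={R5}
Step 10: cancel R5 -> on_hand[A=21 B=26 C=54 D=38] avail[A=21 B=26 C=54 D=38] open={}
Step 11: reserve R6 B 8 -> on_hand[A=21 B=26 C=54 D=38] avail[A=21 B=18 C=54 D=38] open={R6}
Step 12: commit R6 -> on_hand[A=21 B=18 C=54 D=38] avail[A=21 B=18 C=54 D=38] open={}
Step 13: reserve R7 A 3 -> on_hand[A=21 B=18 C=54 D=38] avail[A=18 B=18 C=54 D=38] open={R7}
Step 14: commit R7 -> on_hand[A=18 B=18 C=54 D=38] avail[A=18 B=18 C=54 D=38] open={}
Step 15: reserve R8 C 8 -> on_hand[A=18 B=18 C=54 D=38] avail[A=18 B=18 C=46 D=38] open={R8}
Step 16: commit R8 -> on_hand[A=18 B=18 C=46 D=38] avail[A=18 B=18 C=46 D=38] open={}
Step 17: reserve R9 B 8 -> on_hand[A=18 B=18 C=46 D=38] avail[A=18 B=10 C=46 D=38] open={R9}
Step 18: reserve R10 C 4 -> on_hand[A=18 B=18 C=46 D=38] avail[A=18 B=10 C=42 D=38] open={R10,R9}
Step 19: cancel R9 -> on_hand[A=18 B=18 C=46 D=38] avail[A=18 B=18 C=42 D=38] open={R10}
Step 20: commit R10 -> on_hand[A=18 B=18 C=42 D=38] avail[A=18 B=18 C=42 D=38] open={}
Step 21: reserve R11 A 6 -> on_hand[A=18 B=18 C=42 D=38] avail[A=12 B=18 C=42 D=38] open={R11}
Step 22: reserve R12 C 9 -> on_hand[A=18 B=18 C=42 D=38] avail[A=12 B=18 C=33 D=38] open={R11,R12}
Step 23: cancel R11 -> on_hand[A=18 B=18 C=42 D=38] avail[A=18 B=18 C=33 D=38] open={R12}
Open reservations: ['R12'] -> 1

Answer: 1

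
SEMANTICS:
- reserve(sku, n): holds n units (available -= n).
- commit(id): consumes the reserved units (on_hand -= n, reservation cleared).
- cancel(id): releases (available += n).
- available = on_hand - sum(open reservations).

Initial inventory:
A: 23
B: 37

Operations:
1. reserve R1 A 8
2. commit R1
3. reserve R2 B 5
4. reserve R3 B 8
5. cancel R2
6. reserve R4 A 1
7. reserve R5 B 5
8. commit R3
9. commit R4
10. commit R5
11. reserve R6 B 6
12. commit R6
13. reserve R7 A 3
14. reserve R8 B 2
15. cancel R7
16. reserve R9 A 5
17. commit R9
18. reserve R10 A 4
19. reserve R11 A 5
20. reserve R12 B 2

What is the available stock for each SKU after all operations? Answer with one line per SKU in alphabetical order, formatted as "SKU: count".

Answer: A: 0
B: 14

Derivation:
Step 1: reserve R1 A 8 -> on_hand[A=23 B=37] avail[A=15 B=37] open={R1}
Step 2: commit R1 -> on_hand[A=15 B=37] avail[A=15 B=37] open={}
Step 3: reserve R2 B 5 -> on_hand[A=15 B=37] avail[A=15 B=32] open={R2}
Step 4: reserve R3 B 8 -> on_hand[A=15 B=37] avail[A=15 B=24] open={R2,R3}
Step 5: cancel R2 -> on_hand[A=15 B=37] avail[A=15 B=29] open={R3}
Step 6: reserve R4 A 1 -> on_hand[A=15 B=37] avail[A=14 B=29] open={R3,R4}
Step 7: reserve R5 B 5 -> on_hand[A=15 B=37] avail[A=14 B=24] open={R3,R4,R5}
Step 8: commit R3 -> on_hand[A=15 B=29] avail[A=14 B=24] open={R4,R5}
Step 9: commit R4 -> on_hand[A=14 B=29] avail[A=14 B=24] open={R5}
Step 10: commit R5 -> on_hand[A=14 B=24] avail[A=14 B=24] open={}
Step 11: reserve R6 B 6 -> on_hand[A=14 B=24] avail[A=14 B=18] open={R6}
Step 12: commit R6 -> on_hand[A=14 B=18] avail[A=14 B=18] open={}
Step 13: reserve R7 A 3 -> on_hand[A=14 B=18] avail[A=11 B=18] open={R7}
Step 14: reserve R8 B 2 -> on_hand[A=14 B=18] avail[A=11 B=16] open={R7,R8}
Step 15: cancel R7 -> on_hand[A=14 B=18] avail[A=14 B=16] open={R8}
Step 16: reserve R9 A 5 -> on_hand[A=14 B=18] avail[A=9 B=16] open={R8,R9}
Step 17: commit R9 -> on_hand[A=9 B=18] avail[A=9 B=16] open={R8}
Step 18: reserve R10 A 4 -> on_hand[A=9 B=18] avail[A=5 B=16] open={R10,R8}
Step 19: reserve R11 A 5 -> on_hand[A=9 B=18] avail[A=0 B=16] open={R10,R11,R8}
Step 20: reserve R12 B 2 -> on_hand[A=9 B=18] avail[A=0 B=14] open={R10,R11,R12,R8}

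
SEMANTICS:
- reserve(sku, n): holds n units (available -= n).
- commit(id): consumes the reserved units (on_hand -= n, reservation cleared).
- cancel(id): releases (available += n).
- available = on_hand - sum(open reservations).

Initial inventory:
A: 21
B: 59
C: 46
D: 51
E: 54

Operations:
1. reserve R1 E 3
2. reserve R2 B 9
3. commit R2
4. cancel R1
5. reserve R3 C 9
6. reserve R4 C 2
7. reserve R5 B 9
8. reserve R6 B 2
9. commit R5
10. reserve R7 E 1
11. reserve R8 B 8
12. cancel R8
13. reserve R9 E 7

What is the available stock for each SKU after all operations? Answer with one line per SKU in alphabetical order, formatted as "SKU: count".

Answer: A: 21
B: 39
C: 35
D: 51
E: 46

Derivation:
Step 1: reserve R1 E 3 -> on_hand[A=21 B=59 C=46 D=51 E=54] avail[A=21 B=59 C=46 D=51 E=51] open={R1}
Step 2: reserve R2 B 9 -> on_hand[A=21 B=59 C=46 D=51 E=54] avail[A=21 B=50 C=46 D=51 E=51] open={R1,R2}
Step 3: commit R2 -> on_hand[A=21 B=50 C=46 D=51 E=54] avail[A=21 B=50 C=46 D=51 E=51] open={R1}
Step 4: cancel R1 -> on_hand[A=21 B=50 C=46 D=51 E=54] avail[A=21 B=50 C=46 D=51 E=54] open={}
Step 5: reserve R3 C 9 -> on_hand[A=21 B=50 C=46 D=51 E=54] avail[A=21 B=50 C=37 D=51 E=54] open={R3}
Step 6: reserve R4 C 2 -> on_hand[A=21 B=50 C=46 D=51 E=54] avail[A=21 B=50 C=35 D=51 E=54] open={R3,R4}
Step 7: reserve R5 B 9 -> on_hand[A=21 B=50 C=46 D=51 E=54] avail[A=21 B=41 C=35 D=51 E=54] open={R3,R4,R5}
Step 8: reserve R6 B 2 -> on_hand[A=21 B=50 C=46 D=51 E=54] avail[A=21 B=39 C=35 D=51 E=54] open={R3,R4,R5,R6}
Step 9: commit R5 -> on_hand[A=21 B=41 C=46 D=51 E=54] avail[A=21 B=39 C=35 D=51 E=54] open={R3,R4,R6}
Step 10: reserve R7 E 1 -> on_hand[A=21 B=41 C=46 D=51 E=54] avail[A=21 B=39 C=35 D=51 E=53] open={R3,R4,R6,R7}
Step 11: reserve R8 B 8 -> on_hand[A=21 B=41 C=46 D=51 E=54] avail[A=21 B=31 C=35 D=51 E=53] open={R3,R4,R6,R7,R8}
Step 12: cancel R8 -> on_hand[A=21 B=41 C=46 D=51 E=54] avail[A=21 B=39 C=35 D=51 E=53] open={R3,R4,R6,R7}
Step 13: reserve R9 E 7 -> on_hand[A=21 B=41 C=46 D=51 E=54] avail[A=21 B=39 C=35 D=51 E=46] open={R3,R4,R6,R7,R9}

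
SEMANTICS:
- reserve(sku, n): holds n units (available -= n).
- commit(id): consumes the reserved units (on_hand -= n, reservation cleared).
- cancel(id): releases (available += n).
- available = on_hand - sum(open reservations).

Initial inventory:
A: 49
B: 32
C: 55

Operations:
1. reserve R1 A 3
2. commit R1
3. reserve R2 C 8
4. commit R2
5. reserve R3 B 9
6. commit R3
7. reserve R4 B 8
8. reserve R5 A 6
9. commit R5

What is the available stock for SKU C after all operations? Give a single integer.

Answer: 47

Derivation:
Step 1: reserve R1 A 3 -> on_hand[A=49 B=32 C=55] avail[A=46 B=32 C=55] open={R1}
Step 2: commit R1 -> on_hand[A=46 B=32 C=55] avail[A=46 B=32 C=55] open={}
Step 3: reserve R2 C 8 -> on_hand[A=46 B=32 C=55] avail[A=46 B=32 C=47] open={R2}
Step 4: commit R2 -> on_hand[A=46 B=32 C=47] avail[A=46 B=32 C=47] open={}
Step 5: reserve R3 B 9 -> on_hand[A=46 B=32 C=47] avail[A=46 B=23 C=47] open={R3}
Step 6: commit R3 -> on_hand[A=46 B=23 C=47] avail[A=46 B=23 C=47] open={}
Step 7: reserve R4 B 8 -> on_hand[A=46 B=23 C=47] avail[A=46 B=15 C=47] open={R4}
Step 8: reserve R5 A 6 -> on_hand[A=46 B=23 C=47] avail[A=40 B=15 C=47] open={R4,R5}
Step 9: commit R5 -> on_hand[A=40 B=23 C=47] avail[A=40 B=15 C=47] open={R4}
Final available[C] = 47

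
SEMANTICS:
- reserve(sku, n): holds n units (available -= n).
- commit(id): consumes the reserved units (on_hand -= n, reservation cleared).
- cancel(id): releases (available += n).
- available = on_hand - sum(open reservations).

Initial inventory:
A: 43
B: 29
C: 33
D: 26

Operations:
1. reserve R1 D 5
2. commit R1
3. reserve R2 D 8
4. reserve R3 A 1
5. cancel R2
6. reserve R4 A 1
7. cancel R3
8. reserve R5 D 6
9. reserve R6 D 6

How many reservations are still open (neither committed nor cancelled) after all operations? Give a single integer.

Step 1: reserve R1 D 5 -> on_hand[A=43 B=29 C=33 D=26] avail[A=43 B=29 C=33 D=21] open={R1}
Step 2: commit R1 -> on_hand[A=43 B=29 C=33 D=21] avail[A=43 B=29 C=33 D=21] open={}
Step 3: reserve R2 D 8 -> on_hand[A=43 B=29 C=33 D=21] avail[A=43 B=29 C=33 D=13] open={R2}
Step 4: reserve R3 A 1 -> on_hand[A=43 B=29 C=33 D=21] avail[A=42 B=29 C=33 D=13] open={R2,R3}
Step 5: cancel R2 -> on_hand[A=43 B=29 C=33 D=21] avail[A=42 B=29 C=33 D=21] open={R3}
Step 6: reserve R4 A 1 -> on_hand[A=43 B=29 C=33 D=21] avail[A=41 B=29 C=33 D=21] open={R3,R4}
Step 7: cancel R3 -> on_hand[A=43 B=29 C=33 D=21] avail[A=42 B=29 C=33 D=21] open={R4}
Step 8: reserve R5 D 6 -> on_hand[A=43 B=29 C=33 D=21] avail[A=42 B=29 C=33 D=15] open={R4,R5}
Step 9: reserve R6 D 6 -> on_hand[A=43 B=29 C=33 D=21] avail[A=42 B=29 C=33 D=9] open={R4,R5,R6}
Open reservations: ['R4', 'R5', 'R6'] -> 3

Answer: 3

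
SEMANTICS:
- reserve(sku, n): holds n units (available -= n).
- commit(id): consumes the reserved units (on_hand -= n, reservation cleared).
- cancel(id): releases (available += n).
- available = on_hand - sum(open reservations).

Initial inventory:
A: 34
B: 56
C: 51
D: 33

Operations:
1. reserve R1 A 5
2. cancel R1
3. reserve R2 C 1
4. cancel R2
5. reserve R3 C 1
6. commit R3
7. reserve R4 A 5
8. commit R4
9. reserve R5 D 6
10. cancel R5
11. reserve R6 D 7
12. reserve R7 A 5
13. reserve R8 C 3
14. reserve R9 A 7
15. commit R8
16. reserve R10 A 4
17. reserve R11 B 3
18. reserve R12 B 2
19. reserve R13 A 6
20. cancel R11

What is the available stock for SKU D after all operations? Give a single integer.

Step 1: reserve R1 A 5 -> on_hand[A=34 B=56 C=51 D=33] avail[A=29 B=56 C=51 D=33] open={R1}
Step 2: cancel R1 -> on_hand[A=34 B=56 C=51 D=33] avail[A=34 B=56 C=51 D=33] open={}
Step 3: reserve R2 C 1 -> on_hand[A=34 B=56 C=51 D=33] avail[A=34 B=56 C=50 D=33] open={R2}
Step 4: cancel R2 -> on_hand[A=34 B=56 C=51 D=33] avail[A=34 B=56 C=51 D=33] open={}
Step 5: reserve R3 C 1 -> on_hand[A=34 B=56 C=51 D=33] avail[A=34 B=56 C=50 D=33] open={R3}
Step 6: commit R3 -> on_hand[A=34 B=56 C=50 D=33] avail[A=34 B=56 C=50 D=33] open={}
Step 7: reserve R4 A 5 -> on_hand[A=34 B=56 C=50 D=33] avail[A=29 B=56 C=50 D=33] open={R4}
Step 8: commit R4 -> on_hand[A=29 B=56 C=50 D=33] avail[A=29 B=56 C=50 D=33] open={}
Step 9: reserve R5 D 6 -> on_hand[A=29 B=56 C=50 D=33] avail[A=29 B=56 C=50 D=27] open={R5}
Step 10: cancel R5 -> on_hand[A=29 B=56 C=50 D=33] avail[A=29 B=56 C=50 D=33] open={}
Step 11: reserve R6 D 7 -> on_hand[A=29 B=56 C=50 D=33] avail[A=29 B=56 C=50 D=26] open={R6}
Step 12: reserve R7 A 5 -> on_hand[A=29 B=56 C=50 D=33] avail[A=24 B=56 C=50 D=26] open={R6,R7}
Step 13: reserve R8 C 3 -> on_hand[A=29 B=56 C=50 D=33] avail[A=24 B=56 C=47 D=26] open={R6,R7,R8}
Step 14: reserve R9 A 7 -> on_hand[A=29 B=56 C=50 D=33] avail[A=17 B=56 C=47 D=26] open={R6,R7,R8,R9}
Step 15: commit R8 -> on_hand[A=29 B=56 C=47 D=33] avail[A=17 B=56 C=47 D=26] open={R6,R7,R9}
Step 16: reserve R10 A 4 -> on_hand[A=29 B=56 C=47 D=33] avail[A=13 B=56 C=47 D=26] open={R10,R6,R7,R9}
Step 17: reserve R11 B 3 -> on_hand[A=29 B=56 C=47 D=33] avail[A=13 B=53 C=47 D=26] open={R10,R11,R6,R7,R9}
Step 18: reserve R12 B 2 -> on_hand[A=29 B=56 C=47 D=33] avail[A=13 B=51 C=47 D=26] open={R10,R11,R12,R6,R7,R9}
Step 19: reserve R13 A 6 -> on_hand[A=29 B=56 C=47 D=33] avail[A=7 B=51 C=47 D=26] open={R10,R11,R12,R13,R6,R7,R9}
Step 20: cancel R11 -> on_hand[A=29 B=56 C=47 D=33] avail[A=7 B=54 C=47 D=26] open={R10,R12,R13,R6,R7,R9}
Final available[D] = 26

Answer: 26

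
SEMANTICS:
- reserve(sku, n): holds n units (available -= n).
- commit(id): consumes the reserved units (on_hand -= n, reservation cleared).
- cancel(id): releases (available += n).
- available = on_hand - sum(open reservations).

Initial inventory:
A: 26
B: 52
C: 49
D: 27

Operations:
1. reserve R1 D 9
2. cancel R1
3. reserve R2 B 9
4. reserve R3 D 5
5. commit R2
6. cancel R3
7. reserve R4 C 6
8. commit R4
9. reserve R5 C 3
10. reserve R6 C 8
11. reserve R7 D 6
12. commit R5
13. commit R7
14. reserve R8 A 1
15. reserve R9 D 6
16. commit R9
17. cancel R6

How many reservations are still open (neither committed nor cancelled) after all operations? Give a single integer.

Answer: 1

Derivation:
Step 1: reserve R1 D 9 -> on_hand[A=26 B=52 C=49 D=27] avail[A=26 B=52 C=49 D=18] open={R1}
Step 2: cancel R1 -> on_hand[A=26 B=52 C=49 D=27] avail[A=26 B=52 C=49 D=27] open={}
Step 3: reserve R2 B 9 -> on_hand[A=26 B=52 C=49 D=27] avail[A=26 B=43 C=49 D=27] open={R2}
Step 4: reserve R3 D 5 -> on_hand[A=26 B=52 C=49 D=27] avail[A=26 B=43 C=49 D=22] open={R2,R3}
Step 5: commit R2 -> on_hand[A=26 B=43 C=49 D=27] avail[A=26 B=43 C=49 D=22] open={R3}
Step 6: cancel R3 -> on_hand[A=26 B=43 C=49 D=27] avail[A=26 B=43 C=49 D=27] open={}
Step 7: reserve R4 C 6 -> on_hand[A=26 B=43 C=49 D=27] avail[A=26 B=43 C=43 D=27] open={R4}
Step 8: commit R4 -> on_hand[A=26 B=43 C=43 D=27] avail[A=26 B=43 C=43 D=27] open={}
Step 9: reserve R5 C 3 -> on_hand[A=26 B=43 C=43 D=27] avail[A=26 B=43 C=40 D=27] open={R5}
Step 10: reserve R6 C 8 -> on_hand[A=26 B=43 C=43 D=27] avail[A=26 B=43 C=32 D=27] open={R5,R6}
Step 11: reserve R7 D 6 -> on_hand[A=26 B=43 C=43 D=27] avail[A=26 B=43 C=32 D=21] open={R5,R6,R7}
Step 12: commit R5 -> on_hand[A=26 B=43 C=40 D=27] avail[A=26 B=43 C=32 D=21] open={R6,R7}
Step 13: commit R7 -> on_hand[A=26 B=43 C=40 D=21] avail[A=26 B=43 C=32 D=21] open={R6}
Step 14: reserve R8 A 1 -> on_hand[A=26 B=43 C=40 D=21] avail[A=25 B=43 C=32 D=21] open={R6,R8}
Step 15: reserve R9 D 6 -> on_hand[A=26 B=43 C=40 D=21] avail[A=25 B=43 C=32 D=15] open={R6,R8,R9}
Step 16: commit R9 -> on_hand[A=26 B=43 C=40 D=15] avail[A=25 B=43 C=32 D=15] open={R6,R8}
Step 17: cancel R6 -> on_hand[A=26 B=43 C=40 D=15] avail[A=25 B=43 C=40 D=15] open={R8}
Open reservations: ['R8'] -> 1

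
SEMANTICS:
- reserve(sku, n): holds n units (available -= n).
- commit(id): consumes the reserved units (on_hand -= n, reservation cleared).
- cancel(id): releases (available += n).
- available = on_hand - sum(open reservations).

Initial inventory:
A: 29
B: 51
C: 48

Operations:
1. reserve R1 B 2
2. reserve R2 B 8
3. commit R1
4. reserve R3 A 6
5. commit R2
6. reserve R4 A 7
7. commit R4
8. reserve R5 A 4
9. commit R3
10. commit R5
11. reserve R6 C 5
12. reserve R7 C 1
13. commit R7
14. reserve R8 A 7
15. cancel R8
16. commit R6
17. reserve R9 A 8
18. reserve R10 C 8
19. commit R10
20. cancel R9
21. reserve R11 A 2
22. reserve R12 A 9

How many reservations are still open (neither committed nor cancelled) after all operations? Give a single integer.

Answer: 2

Derivation:
Step 1: reserve R1 B 2 -> on_hand[A=29 B=51 C=48] avail[A=29 B=49 C=48] open={R1}
Step 2: reserve R2 B 8 -> on_hand[A=29 B=51 C=48] avail[A=29 B=41 C=48] open={R1,R2}
Step 3: commit R1 -> on_hand[A=29 B=49 C=48] avail[A=29 B=41 C=48] open={R2}
Step 4: reserve R3 A 6 -> on_hand[A=29 B=49 C=48] avail[A=23 B=41 C=48] open={R2,R3}
Step 5: commit R2 -> on_hand[A=29 B=41 C=48] avail[A=23 B=41 C=48] open={R3}
Step 6: reserve R4 A 7 -> on_hand[A=29 B=41 C=48] avail[A=16 B=41 C=48] open={R3,R4}
Step 7: commit R4 -> on_hand[A=22 B=41 C=48] avail[A=16 B=41 C=48] open={R3}
Step 8: reserve R5 A 4 -> on_hand[A=22 B=41 C=48] avail[A=12 B=41 C=48] open={R3,R5}
Step 9: commit R3 -> on_hand[A=16 B=41 C=48] avail[A=12 B=41 C=48] open={R5}
Step 10: commit R5 -> on_hand[A=12 B=41 C=48] avail[A=12 B=41 C=48] open={}
Step 11: reserve R6 C 5 -> on_hand[A=12 B=41 C=48] avail[A=12 B=41 C=43] open={R6}
Step 12: reserve R7 C 1 -> on_hand[A=12 B=41 C=48] avail[A=12 B=41 C=42] open={R6,R7}
Step 13: commit R7 -> on_hand[A=12 B=41 C=47] avail[A=12 B=41 C=42] open={R6}
Step 14: reserve R8 A 7 -> on_hand[A=12 B=41 C=47] avail[A=5 B=41 C=42] open={R6,R8}
Step 15: cancel R8 -> on_hand[A=12 B=41 C=47] avail[A=12 B=41 C=42] open={R6}
Step 16: commit R6 -> on_hand[A=12 B=41 C=42] avail[A=12 B=41 C=42] open={}
Step 17: reserve R9 A 8 -> on_hand[A=12 B=41 C=42] avail[A=4 B=41 C=42] open={R9}
Step 18: reserve R10 C 8 -> on_hand[A=12 B=41 C=42] avail[A=4 B=41 C=34] open={R10,R9}
Step 19: commit R10 -> on_hand[A=12 B=41 C=34] avail[A=4 B=41 C=34] open={R9}
Step 20: cancel R9 -> on_hand[A=12 B=41 C=34] avail[A=12 B=41 C=34] open={}
Step 21: reserve R11 A 2 -> on_hand[A=12 B=41 C=34] avail[A=10 B=41 C=34] open={R11}
Step 22: reserve R12 A 9 -> on_hand[A=12 B=41 C=34] avail[A=1 B=41 C=34] open={R11,R12}
Open reservations: ['R11', 'R12'] -> 2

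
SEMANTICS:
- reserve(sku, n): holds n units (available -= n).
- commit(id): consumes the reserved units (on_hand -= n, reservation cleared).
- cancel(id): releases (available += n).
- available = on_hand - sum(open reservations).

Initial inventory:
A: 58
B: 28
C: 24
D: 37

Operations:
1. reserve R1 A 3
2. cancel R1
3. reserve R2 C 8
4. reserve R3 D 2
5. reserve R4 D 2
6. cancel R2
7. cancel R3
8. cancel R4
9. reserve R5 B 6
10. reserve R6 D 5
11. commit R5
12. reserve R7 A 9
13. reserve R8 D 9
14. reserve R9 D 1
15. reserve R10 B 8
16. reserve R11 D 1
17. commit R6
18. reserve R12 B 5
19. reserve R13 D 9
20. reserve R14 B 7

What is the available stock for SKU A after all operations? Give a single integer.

Step 1: reserve R1 A 3 -> on_hand[A=58 B=28 C=24 D=37] avail[A=55 B=28 C=24 D=37] open={R1}
Step 2: cancel R1 -> on_hand[A=58 B=28 C=24 D=37] avail[A=58 B=28 C=24 D=37] open={}
Step 3: reserve R2 C 8 -> on_hand[A=58 B=28 C=24 D=37] avail[A=58 B=28 C=16 D=37] open={R2}
Step 4: reserve R3 D 2 -> on_hand[A=58 B=28 C=24 D=37] avail[A=58 B=28 C=16 D=35] open={R2,R3}
Step 5: reserve R4 D 2 -> on_hand[A=58 B=28 C=24 D=37] avail[A=58 B=28 C=16 D=33] open={R2,R3,R4}
Step 6: cancel R2 -> on_hand[A=58 B=28 C=24 D=37] avail[A=58 B=28 C=24 D=33] open={R3,R4}
Step 7: cancel R3 -> on_hand[A=58 B=28 C=24 D=37] avail[A=58 B=28 C=24 D=35] open={R4}
Step 8: cancel R4 -> on_hand[A=58 B=28 C=24 D=37] avail[A=58 B=28 C=24 D=37] open={}
Step 9: reserve R5 B 6 -> on_hand[A=58 B=28 C=24 D=37] avail[A=58 B=22 C=24 D=37] open={R5}
Step 10: reserve R6 D 5 -> on_hand[A=58 B=28 C=24 D=37] avail[A=58 B=22 C=24 D=32] open={R5,R6}
Step 11: commit R5 -> on_hand[A=58 B=22 C=24 D=37] avail[A=58 B=22 C=24 D=32] open={R6}
Step 12: reserve R7 A 9 -> on_hand[A=58 B=22 C=24 D=37] avail[A=49 B=22 C=24 D=32] open={R6,R7}
Step 13: reserve R8 D 9 -> on_hand[A=58 B=22 C=24 D=37] avail[A=49 B=22 C=24 D=23] open={R6,R7,R8}
Step 14: reserve R9 D 1 -> on_hand[A=58 B=22 C=24 D=37] avail[A=49 B=22 C=24 D=22] open={R6,R7,R8,R9}
Step 15: reserve R10 B 8 -> on_hand[A=58 B=22 C=24 D=37] avail[A=49 B=14 C=24 D=22] open={R10,R6,R7,R8,R9}
Step 16: reserve R11 D 1 -> on_hand[A=58 B=22 C=24 D=37] avail[A=49 B=14 C=24 D=21] open={R10,R11,R6,R7,R8,R9}
Step 17: commit R6 -> on_hand[A=58 B=22 C=24 D=32] avail[A=49 B=14 C=24 D=21] open={R10,R11,R7,R8,R9}
Step 18: reserve R12 B 5 -> on_hand[A=58 B=22 C=24 D=32] avail[A=49 B=9 C=24 D=21] open={R10,R11,R12,R7,R8,R9}
Step 19: reserve R13 D 9 -> on_hand[A=58 B=22 C=24 D=32] avail[A=49 B=9 C=24 D=12] open={R10,R11,R12,R13,R7,R8,R9}
Step 20: reserve R14 B 7 -> on_hand[A=58 B=22 C=24 D=32] avail[A=49 B=2 C=24 D=12] open={R10,R11,R12,R13,R14,R7,R8,R9}
Final available[A] = 49

Answer: 49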